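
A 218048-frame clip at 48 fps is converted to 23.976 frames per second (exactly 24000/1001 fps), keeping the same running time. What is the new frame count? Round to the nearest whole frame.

Frames at target rate = 218048 × (24000/1001) / (48) = 109024000/1001 ≈ 108915.085.
Nearest whole frame: 108915.

108915 frames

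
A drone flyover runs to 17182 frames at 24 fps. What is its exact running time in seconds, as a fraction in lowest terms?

8591/12 seconds

Running time = 17182 ÷ (24) = 17182 × 1/24 = 8591/12 s.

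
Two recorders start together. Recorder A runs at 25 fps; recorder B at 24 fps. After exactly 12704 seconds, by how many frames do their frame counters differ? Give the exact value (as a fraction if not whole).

A emits 25 × 12704 = 317600 frames; B emits 24 × 12704 = 304896.
Difference = 12704 frames; B is behind A.

12704 frames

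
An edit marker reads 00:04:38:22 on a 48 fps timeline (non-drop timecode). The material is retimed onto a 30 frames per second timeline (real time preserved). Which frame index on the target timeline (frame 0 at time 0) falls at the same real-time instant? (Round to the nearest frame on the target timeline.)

Source frame index: (0×3600 + 4×60 + 38) × 48 + 22 = 13366.
Real time: 13366 / (48) = 6683/24 s.
Target frame: (6683/24) × (30) = 33415/4 ≈ 8353.750 → 8354.

frame 8354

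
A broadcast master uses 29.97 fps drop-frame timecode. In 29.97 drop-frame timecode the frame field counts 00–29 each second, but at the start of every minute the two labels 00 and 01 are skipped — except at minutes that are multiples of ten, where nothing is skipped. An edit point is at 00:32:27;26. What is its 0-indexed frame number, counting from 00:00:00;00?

As if non-drop at 30 labels/s: (0 × 3600 + 32 × 60 + 27) × 30 + 26 = 58436.
Minute boundaries passed: 32; those not divisible by 10: 32 − 3 = 29; dropped labels = 2 × 29 = 58.
Actual frame index = 58436 − 58 = 58378.

58378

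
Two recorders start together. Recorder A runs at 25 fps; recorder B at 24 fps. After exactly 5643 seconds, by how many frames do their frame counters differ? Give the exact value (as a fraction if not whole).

5643 frames

A emits 25 × 5643 = 141075 frames; B emits 24 × 5643 = 135432.
Difference = 5643 frames; B is behind A.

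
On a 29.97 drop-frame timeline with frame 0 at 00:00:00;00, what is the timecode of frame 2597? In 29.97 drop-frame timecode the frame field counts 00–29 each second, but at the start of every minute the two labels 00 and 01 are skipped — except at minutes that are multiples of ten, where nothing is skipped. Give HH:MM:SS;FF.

Each 10-minute DF block holds 10 × 60 × 30 − 9 × 2 = 17982 frames. 2597 ÷ 17982 → 0 full blocks, remainder 2597.
Within the partial block the first minute is 1800 frames and each further minute 1798, so 1 further minute boundary passed. Total skipped labels = 18 × 0 + 2 × 1 = 2.
Non-drop label index = 2597 + 2 = 2599; at 30 labels/s that is 00:01:26:19, i.e. DF 00:01:26;19.

00:01:26;19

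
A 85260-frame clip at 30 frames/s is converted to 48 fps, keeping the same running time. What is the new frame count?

136416 frames

Target frames = source frames × (target rate / source rate) = 85260 × (48)/(30) = 85260 × 8/5 = 136416.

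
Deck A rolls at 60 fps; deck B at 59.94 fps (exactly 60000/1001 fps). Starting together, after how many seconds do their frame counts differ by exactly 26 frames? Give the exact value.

The gap grows by |60000/1001 − 60| = 60/1001 frames per second.
Time for a 26-frame gap: 26 ÷ (60/1001) = 13013/30 s.

13013/30 seconds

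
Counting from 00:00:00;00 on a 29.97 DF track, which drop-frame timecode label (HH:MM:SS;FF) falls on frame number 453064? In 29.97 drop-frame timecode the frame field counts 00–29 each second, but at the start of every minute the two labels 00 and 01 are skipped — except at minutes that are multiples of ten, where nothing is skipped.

04:11:57;06

Ten DF minutes hold 17982 frames, so frame 453064 lies in block 25 (frames 449550–467531) with 3514 frames into that block.
The block's first minute is 1800 frames and the rest 1798 each; 3514 frames reaches minute 1, so 25 × 18 + 1 × 2 = 452 labels have been skipped so far.
Adding those back, label number 453064 + 452 = 453516 at 30 labels/s is 15117 s + 6 f = 4 h 11 min 57 s frame 6, i.e. 04:11:57;06.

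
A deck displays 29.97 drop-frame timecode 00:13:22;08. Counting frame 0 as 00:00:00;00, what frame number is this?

24044

As if non-drop at 30 labels/s: (0 × 3600 + 13 × 60 + 22) × 30 + 8 = 24068.
Minute boundaries passed: 13; those not divisible by 10: 13 − 1 = 12; dropped labels = 2 × 12 = 24.
Actual frame index = 24068 − 24 = 24044.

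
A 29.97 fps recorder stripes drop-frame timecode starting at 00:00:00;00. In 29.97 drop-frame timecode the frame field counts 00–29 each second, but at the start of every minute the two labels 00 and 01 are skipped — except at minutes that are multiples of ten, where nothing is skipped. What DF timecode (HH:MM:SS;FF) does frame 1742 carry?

00:00:58;02

Each 10-minute DF block holds 10 × 60 × 30 − 9 × 2 = 17982 frames. 1742 ÷ 17982 → 0 full blocks, remainder 1742.
Within the partial block the first minute is 1800 frames and each further minute 1798, so 0 further minute boundaries passed. Total skipped labels = 18 × 0 + 2 × 0 = 0.
Non-drop label index = 1742 + 0 = 1742; at 30 labels/s that is 00:00:58:02, i.e. DF 00:00:58;02.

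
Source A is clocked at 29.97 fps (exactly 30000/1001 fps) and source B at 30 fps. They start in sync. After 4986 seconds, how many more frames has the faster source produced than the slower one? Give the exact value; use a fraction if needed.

A emits 30000/1001 × 4986 = 149580000/1001 frames; B emits 30 × 4986 = 149580.
Difference = 149580/1001 frames (≈ 149.4306); B is ahead of A.

149580/1001 frames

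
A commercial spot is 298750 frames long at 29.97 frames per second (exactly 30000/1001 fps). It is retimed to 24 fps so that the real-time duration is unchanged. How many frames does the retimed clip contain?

Target frames = source frames × (target rate / source rate) = 298750 × (24)/(30000/1001) = 298750 × 1001/1250 = 239239.

239239 frames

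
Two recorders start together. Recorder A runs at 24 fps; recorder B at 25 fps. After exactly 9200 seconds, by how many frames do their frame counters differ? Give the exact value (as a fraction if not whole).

A emits 24 × 9200 = 220800 frames; B emits 25 × 9200 = 230000.
Difference = 9200 frames; B is ahead of A.

9200 frames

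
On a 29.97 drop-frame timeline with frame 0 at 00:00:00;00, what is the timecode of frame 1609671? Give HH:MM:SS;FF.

14:55:09;13

Ten DF minutes hold 17982 frames, so frame 1609671 lies in block 89 (frames 1600398–1618379) with 9273 frames into that block.
The block's first minute is 1800 frames and the rest 1798 each; 9273 frames reaches minute 5, so 89 × 18 + 5 × 2 = 1612 labels have been skipped so far.
Adding those back, label number 1609671 + 1612 = 1611283 at 30 labels/s is 53709 s + 13 f = 14 h 55 min 9 s frame 13, i.e. 14:55:09;13.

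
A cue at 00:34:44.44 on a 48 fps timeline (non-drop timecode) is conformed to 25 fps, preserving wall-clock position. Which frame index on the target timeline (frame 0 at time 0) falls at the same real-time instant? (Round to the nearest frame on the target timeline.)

Source frame index: (0×3600 + 34×60 + 44) × 48 + 44 = 100076.
Real time: 100076 / (48) = 25019/12 s.
Target frame: (25019/12) × (25) = 625475/12 ≈ 52122.917 → 52123.

frame 52123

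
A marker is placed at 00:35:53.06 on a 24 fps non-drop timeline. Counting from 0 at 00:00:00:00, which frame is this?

Total seconds to the label: (0 × 3600 + 35 × 60 + 53) = 2153.
Frame index = 2153 × 24 + 6 = 51678.

frame 51678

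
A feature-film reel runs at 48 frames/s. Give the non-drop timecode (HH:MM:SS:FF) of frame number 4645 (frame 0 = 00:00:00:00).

4645 ÷ 48 = 96 full seconds, remainder 37 frames.
96 s = 0 h 1 min 36 s.
Timecode: 00:01:36:37.

00:01:36:37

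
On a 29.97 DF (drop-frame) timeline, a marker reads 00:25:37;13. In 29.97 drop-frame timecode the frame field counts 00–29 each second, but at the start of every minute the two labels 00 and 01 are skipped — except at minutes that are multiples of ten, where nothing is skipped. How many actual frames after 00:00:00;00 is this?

Complete 10-minute blocks: 2, each 17982 frames → 35964.
Remaining 5 whole minutes in the current block: 1800 + 4 × 1798 = 8992 frames.
Within the current minute: 37 × 30 + 13 − 2 = 1121 (labels ;00/;01 skipped at this minute). Total = 35964 + 8992 + 1121 = 46077.

46077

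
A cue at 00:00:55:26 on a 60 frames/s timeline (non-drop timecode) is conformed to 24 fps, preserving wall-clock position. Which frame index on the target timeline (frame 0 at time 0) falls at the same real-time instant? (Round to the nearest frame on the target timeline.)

Source frame index: (0×3600 + 0×60 + 55) × 60 + 26 = 3326.
Real time: 3326 / (60) = 1663/30 s.
Target frame: (1663/30) × (24) = 6652/5 ≈ 1330.400 → 1330.

frame 1330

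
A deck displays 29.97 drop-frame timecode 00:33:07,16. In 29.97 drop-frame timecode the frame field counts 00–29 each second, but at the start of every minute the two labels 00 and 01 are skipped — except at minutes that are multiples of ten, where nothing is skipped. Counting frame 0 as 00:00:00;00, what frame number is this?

59566

As if non-drop at 30 labels/s: (0 × 3600 + 33 × 60 + 7) × 30 + 16 = 59626.
Minute boundaries passed: 33; those not divisible by 10: 33 − 3 = 30; dropped labels = 2 × 30 = 60.
Actual frame index = 59626 − 60 = 59566.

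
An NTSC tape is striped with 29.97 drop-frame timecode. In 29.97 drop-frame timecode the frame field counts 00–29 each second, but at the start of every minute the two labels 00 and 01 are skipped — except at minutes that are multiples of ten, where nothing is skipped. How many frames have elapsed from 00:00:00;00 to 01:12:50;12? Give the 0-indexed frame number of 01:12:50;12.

Complete 10-minute blocks: 7, each 17982 frames → 125874.
Remaining 2 whole minutes in the current block: 1800 + 1 × 1798 = 3598 frames.
Within the current minute: 50 × 30 + 12 − 2 = 1510 (labels ;00/;01 skipped at this minute). Total = 125874 + 3598 + 1510 = 130982.

130982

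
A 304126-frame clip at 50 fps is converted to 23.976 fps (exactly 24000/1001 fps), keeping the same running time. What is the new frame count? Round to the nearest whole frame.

145835 frames

Frames at target rate = 304126 × (24000/1001) / (50) = 145980480/1001 ≈ 145834.645.
Nearest whole frame: 145835.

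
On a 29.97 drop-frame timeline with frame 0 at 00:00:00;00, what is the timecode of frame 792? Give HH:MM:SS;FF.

00:00:26;12

Each 10-minute DF block holds 10 × 60 × 30 − 9 × 2 = 17982 frames. 792 ÷ 17982 → 0 full blocks, remainder 792.
Within the partial block the first minute is 1800 frames and each further minute 1798, so 0 further minute boundaries passed. Total skipped labels = 18 × 0 + 2 × 0 = 0.
Non-drop label index = 792 + 0 = 792; at 30 labels/s that is 00:00:26:12, i.e. DF 00:00:26;12.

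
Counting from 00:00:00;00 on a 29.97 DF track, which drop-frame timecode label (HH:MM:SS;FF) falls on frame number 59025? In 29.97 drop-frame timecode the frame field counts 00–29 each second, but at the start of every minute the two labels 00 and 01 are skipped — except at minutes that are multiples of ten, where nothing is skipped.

00:32:49;13

Ten DF minutes hold 17982 frames, so frame 59025 lies in block 3 (frames 53946–71927) with 5079 frames into that block.
The block's first minute is 1800 frames and the rest 1798 each; 5079 frames reaches minute 2, so 3 × 18 + 2 × 2 = 58 labels have been skipped so far.
Adding those back, label number 59025 + 58 = 59083 at 30 labels/s is 1969 s + 13 f = 0 h 32 min 49 s frame 13, i.e. 00:32:49;13.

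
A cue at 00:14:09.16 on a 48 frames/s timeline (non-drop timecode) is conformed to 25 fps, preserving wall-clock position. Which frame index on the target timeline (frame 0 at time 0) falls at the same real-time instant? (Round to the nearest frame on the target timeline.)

Source frame index: (0×3600 + 14×60 + 9) × 48 + 16 = 40768.
Real time: 40768 / (48) = 2548/3 s.
Target frame: (2548/3) × (25) = 63700/3 ≈ 21233.333 → 21233.

frame 21233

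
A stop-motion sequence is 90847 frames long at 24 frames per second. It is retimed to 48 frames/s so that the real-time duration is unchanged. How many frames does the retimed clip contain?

181694 frames

Target frames = source frames × (target rate / source rate) = 90847 × (48)/(24) = 90847 × 2 = 181694.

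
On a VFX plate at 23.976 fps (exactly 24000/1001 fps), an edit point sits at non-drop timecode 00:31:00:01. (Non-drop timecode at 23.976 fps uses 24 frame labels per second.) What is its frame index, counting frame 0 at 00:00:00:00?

44641

Total seconds to the label: (0 × 3600 + 31 × 60 + 0) = 1860.
Frame index = 1860 × 24 + 1 = 44641.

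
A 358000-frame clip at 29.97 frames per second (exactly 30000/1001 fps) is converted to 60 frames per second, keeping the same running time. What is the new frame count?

716716 frames

Target frames = source frames × (target rate / source rate) = 358000 × (60)/(30000/1001) = 358000 × 1001/500 = 716716.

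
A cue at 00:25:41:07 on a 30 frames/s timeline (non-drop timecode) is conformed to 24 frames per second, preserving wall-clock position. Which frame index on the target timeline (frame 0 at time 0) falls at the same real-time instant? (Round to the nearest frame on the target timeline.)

Source frame index: (0×3600 + 25×60 + 41) × 30 + 7 = 46237.
Real time: 46237 / (30) = 46237/30 s.
Target frame: (46237/30) × (24) = 184948/5 ≈ 36989.600 → 36990.

frame 36990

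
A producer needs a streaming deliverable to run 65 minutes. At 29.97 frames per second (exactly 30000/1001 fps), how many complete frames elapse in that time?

65 min = 3900 s.
Frames = 3900 × 30000/1001 = 9000000/77 ≈ 116883.1169.
Complete frames: 116883.

116883 frames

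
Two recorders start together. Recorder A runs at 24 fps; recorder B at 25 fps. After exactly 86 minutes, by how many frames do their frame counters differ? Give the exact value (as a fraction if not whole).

5160 frames

86 min = 5160 s.
A emits 24 × 5160 = 123840 frames; B emits 25 × 5160 = 129000.
Difference = 5160 frames; B is ahead of A.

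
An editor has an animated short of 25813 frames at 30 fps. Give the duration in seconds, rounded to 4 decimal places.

860.4333 seconds

Running time = 25813 × 1/30 = 25813/30 s ≈ 860.4333 s.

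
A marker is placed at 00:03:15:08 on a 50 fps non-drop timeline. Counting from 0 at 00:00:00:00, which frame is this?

frame 9758

Total seconds to the label: (0 × 3600 + 3 × 60 + 15) = 195.
Frame index = 195 × 50 + 8 = 9758.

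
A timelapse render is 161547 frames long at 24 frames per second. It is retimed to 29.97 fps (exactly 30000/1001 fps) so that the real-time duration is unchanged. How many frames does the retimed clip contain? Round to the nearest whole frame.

Frames at target rate = 161547 × (30000/1001) / (24) = 201933750/1001 ≈ 201732.018.
Nearest whole frame: 201732.

201732 frames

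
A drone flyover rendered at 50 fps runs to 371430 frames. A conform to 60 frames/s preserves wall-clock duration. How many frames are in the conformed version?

Target frames = source frames × (target rate / source rate) = 371430 × (60)/(50) = 371430 × 6/5 = 445716.

445716 frames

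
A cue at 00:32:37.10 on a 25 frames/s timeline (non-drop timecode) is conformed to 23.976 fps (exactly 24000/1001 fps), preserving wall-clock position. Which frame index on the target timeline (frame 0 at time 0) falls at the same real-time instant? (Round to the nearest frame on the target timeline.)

Source frame index: (0×3600 + 32×60 + 37) × 25 + 10 = 48935.
Real time: 48935 / (25) = 9787/5 s.
Target frame: (9787/5) × (24000/1001) = 46977600/1001 ≈ 46930.669 → 46931.

frame 46931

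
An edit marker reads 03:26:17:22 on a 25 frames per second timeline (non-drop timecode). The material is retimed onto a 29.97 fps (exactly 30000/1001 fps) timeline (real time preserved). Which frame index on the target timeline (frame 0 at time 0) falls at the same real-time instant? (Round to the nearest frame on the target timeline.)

Source frame index: (3×3600 + 26×60 + 17) × 25 + 22 = 309447.
Real time: 309447 / (25) = 309447/25 s.
Target frame: (309447/25) × (30000/1001) = 371336400/1001 ≈ 370965.435 → 370965.

frame 370965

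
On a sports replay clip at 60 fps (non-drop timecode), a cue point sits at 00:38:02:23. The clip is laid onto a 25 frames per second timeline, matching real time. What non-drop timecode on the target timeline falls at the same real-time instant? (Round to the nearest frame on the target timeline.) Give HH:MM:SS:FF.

00:38:02:10

Source frame index: (0×3600 + 38×60 + 2) × 60 + 23 = 136943.
Real time: 136943 / (60) = 136943/60 s.
Target frame: (136943/60) × (25) = 684715/12 ≈ 57059.583 → 57060.
At 25 labels/s: frame 57060 → 00:38:02:10.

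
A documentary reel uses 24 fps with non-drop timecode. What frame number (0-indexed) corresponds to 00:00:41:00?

frame 984

Total seconds to the label: (0 × 3600 + 0 × 60 + 41) = 41.
Frame index = 41 × 24 + 0 = 984.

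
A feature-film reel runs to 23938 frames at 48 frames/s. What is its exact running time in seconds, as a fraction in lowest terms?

11969/24 seconds

Running time = 23938 ÷ (48) = 23938 × 1/48 = 11969/24 s.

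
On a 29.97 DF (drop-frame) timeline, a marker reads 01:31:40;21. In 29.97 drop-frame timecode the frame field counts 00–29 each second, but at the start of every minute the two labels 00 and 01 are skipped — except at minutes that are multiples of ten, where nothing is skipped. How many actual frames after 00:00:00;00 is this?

164857

As if non-drop at 30 labels/s: (1 × 3600 + 31 × 60 + 40) × 30 + 21 = 165021.
Minute boundaries passed: 91; those not divisible by 10: 91 − 9 = 82; dropped labels = 2 × 82 = 164.
Actual frame index = 165021 − 164 = 164857.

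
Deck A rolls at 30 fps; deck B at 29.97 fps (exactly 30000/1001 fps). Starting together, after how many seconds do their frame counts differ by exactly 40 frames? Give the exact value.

The gap grows by |30000/1001 − 30| = 30/1001 frames per second.
Time for a 40-frame gap: 40 ÷ (30/1001) = 4004/3 s.

4004/3 seconds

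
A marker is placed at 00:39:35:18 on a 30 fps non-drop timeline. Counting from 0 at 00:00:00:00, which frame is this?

71268

Total seconds to the label: (0 × 3600 + 39 × 60 + 35) = 2375.
Frame index = 2375 × 30 + 18 = 71268.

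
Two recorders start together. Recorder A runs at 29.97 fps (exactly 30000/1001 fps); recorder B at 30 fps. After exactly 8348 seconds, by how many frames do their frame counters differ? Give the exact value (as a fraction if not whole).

250440/1001 frames

A emits 30000/1001 × 8348 = 250440000/1001 frames; B emits 30 × 8348 = 250440.
Difference = 250440/1001 frames (≈ 250.1898); B is ahead of A.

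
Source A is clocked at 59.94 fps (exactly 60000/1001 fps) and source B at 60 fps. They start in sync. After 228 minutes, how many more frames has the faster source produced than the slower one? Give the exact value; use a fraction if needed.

228 min = 13680 s.
A emits 60000/1001 × 13680 = 820800000/1001 frames; B emits 60 × 13680 = 820800.
Difference = 820800/1001 frames (≈ 819.9800); B is ahead of A.

820800/1001 frames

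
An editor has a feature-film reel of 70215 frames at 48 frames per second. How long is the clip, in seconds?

Running time = 70215 / (48) = 1462.8125 s.

1462.8125 seconds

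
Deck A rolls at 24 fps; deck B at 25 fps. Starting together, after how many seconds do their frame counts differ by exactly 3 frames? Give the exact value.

3 seconds

The gap grows by |25 − 24| = 1 frame per second.
Time for a 3-frame gap: 3 ÷ (1) = 3 s.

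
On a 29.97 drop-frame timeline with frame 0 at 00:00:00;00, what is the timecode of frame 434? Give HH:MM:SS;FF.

00:00:14;14

Each 10-minute DF block holds 10 × 60 × 30 − 9 × 2 = 17982 frames. 434 ÷ 17982 → 0 full blocks, remainder 434.
Within the partial block the first minute is 1800 frames and each further minute 1798, so 0 further minute boundaries passed. Total skipped labels = 18 × 0 + 2 × 0 = 0.
Non-drop label index = 434 + 0 = 434; at 30 labels/s that is 00:00:14:14, i.e. DF 00:00:14;14.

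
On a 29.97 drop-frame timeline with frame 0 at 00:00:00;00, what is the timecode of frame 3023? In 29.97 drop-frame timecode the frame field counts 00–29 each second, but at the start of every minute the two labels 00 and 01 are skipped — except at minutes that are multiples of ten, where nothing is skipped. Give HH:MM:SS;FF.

Ten DF minutes hold 17982 frames, so frame 3023 lies in block 0 (frames 0–17981) with 3023 frames into that block.
The block's first minute is 1800 frames and the rest 1798 each; 3023 frames reaches minute 1, so 0 × 18 + 1 × 2 = 2 labels have been skipped so far.
Adding those back, label number 3023 + 2 = 3025 at 30 labels/s is 100 s + 25 f = 0 h 1 min 40 s frame 25, i.e. 00:01:40;25.

00:01:40;25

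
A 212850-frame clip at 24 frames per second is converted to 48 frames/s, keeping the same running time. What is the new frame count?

425700 frames

Target frames = source frames × (target rate / source rate) = 212850 × (48)/(24) = 212850 × 2 = 425700.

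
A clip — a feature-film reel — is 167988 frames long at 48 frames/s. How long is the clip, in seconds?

3499.75 seconds

Running time = 167988 / (48) = 3499.75 s.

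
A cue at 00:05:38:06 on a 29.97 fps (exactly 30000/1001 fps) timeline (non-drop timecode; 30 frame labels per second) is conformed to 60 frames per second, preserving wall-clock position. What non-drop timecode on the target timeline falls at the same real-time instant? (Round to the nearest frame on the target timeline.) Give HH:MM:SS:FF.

00:05:38:32

Source frame index: (0×3600 + 5×60 + 38) × 30 + 6 = 10146.
Real time: 10146 / (30000/1001) = 1692691/5000 s.
Target frame: (1692691/5000) × (60) = 5078073/250 ≈ 20312.292 → 20312.
At 60 labels/s: frame 20312 → 00:05:38:32.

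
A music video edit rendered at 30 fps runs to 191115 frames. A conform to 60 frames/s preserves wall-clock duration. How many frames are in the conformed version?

Target frames = source frames × (target rate / source rate) = 191115 × (60)/(30) = 191115 × 2 = 382230.

382230 frames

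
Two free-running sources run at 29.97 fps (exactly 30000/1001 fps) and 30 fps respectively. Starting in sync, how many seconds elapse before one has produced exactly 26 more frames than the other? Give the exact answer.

13013/15 seconds

The gap grows by |30 − 30000/1001| = 30/1001 frames per second.
Time for a 26-frame gap: 26 ÷ (30/1001) = 13013/15 s.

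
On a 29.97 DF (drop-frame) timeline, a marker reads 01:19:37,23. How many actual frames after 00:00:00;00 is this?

As if non-drop at 30 labels/s: (1 × 3600 + 19 × 60 + 37) × 30 + 23 = 143333.
Minute boundaries passed: 79; those not divisible by 10: 79 − 7 = 72; dropped labels = 2 × 72 = 144.
Actual frame index = 143333 − 144 = 143189.

143189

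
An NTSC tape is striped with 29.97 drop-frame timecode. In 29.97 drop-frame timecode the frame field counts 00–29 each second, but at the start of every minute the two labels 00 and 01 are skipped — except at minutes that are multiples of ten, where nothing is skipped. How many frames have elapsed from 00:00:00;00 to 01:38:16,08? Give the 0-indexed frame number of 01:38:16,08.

176710

Complete 10-minute blocks: 9, each 17982 frames → 161838.
Remaining 8 whole minutes in the current block: 1800 + 7 × 1798 = 14386 frames.
Within the current minute: 16 × 30 + 8 − 2 = 486 (labels ;00/;01 skipped at this minute). Total = 161838 + 14386 + 486 = 176710.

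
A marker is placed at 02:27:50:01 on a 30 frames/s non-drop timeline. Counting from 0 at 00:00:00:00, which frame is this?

266101

Total seconds to the label: (2 × 3600 + 27 × 60 + 50) = 8870.
Frame index = 8870 × 30 + 1 = 266101.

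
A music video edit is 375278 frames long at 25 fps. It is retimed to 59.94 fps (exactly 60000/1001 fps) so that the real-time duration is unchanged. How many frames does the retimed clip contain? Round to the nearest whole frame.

Frames at target rate = 375278 × (60000/1001) / (25) = 900667200/1001 ≈ 899767.433.
Nearest whole frame: 899767.

899767 frames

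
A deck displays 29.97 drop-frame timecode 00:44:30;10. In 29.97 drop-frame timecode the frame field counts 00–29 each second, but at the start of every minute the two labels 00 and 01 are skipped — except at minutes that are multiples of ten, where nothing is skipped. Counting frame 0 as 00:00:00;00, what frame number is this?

As if non-drop at 30 labels/s: (0 × 3600 + 44 × 60 + 30) × 30 + 10 = 80110.
Minute boundaries passed: 44; those not divisible by 10: 44 − 4 = 40; dropped labels = 2 × 40 = 80.
Actual frame index = 80110 − 80 = 80030.

80030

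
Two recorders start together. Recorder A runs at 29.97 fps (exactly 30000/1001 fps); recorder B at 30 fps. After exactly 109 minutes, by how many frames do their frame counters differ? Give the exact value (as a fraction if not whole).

109 min = 6540 s.
A emits 30000/1001 × 6540 = 196200000/1001 frames; B emits 30 × 6540 = 196200.
Difference = 196200/1001 frames (≈ 196.0040); B is ahead of A.

196200/1001 frames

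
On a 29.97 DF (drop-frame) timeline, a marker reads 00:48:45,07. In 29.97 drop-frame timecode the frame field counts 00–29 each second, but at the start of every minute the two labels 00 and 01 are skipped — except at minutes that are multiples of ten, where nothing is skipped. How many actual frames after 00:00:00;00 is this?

Complete 10-minute blocks: 4, each 17982 frames → 71928.
Remaining 8 whole minutes in the current block: 1800 + 7 × 1798 = 14386 frames.
Within the current minute: 45 × 30 + 7 − 2 = 1355 (labels ;00/;01 skipped at this minute). Total = 71928 + 14386 + 1355 = 87669.

87669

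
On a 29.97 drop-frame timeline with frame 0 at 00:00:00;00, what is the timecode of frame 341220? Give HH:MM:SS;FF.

03:09:45;12

Each 10-minute DF block holds 10 × 60 × 30 − 9 × 2 = 17982 frames. 341220 ÷ 17982 → 18 full blocks, remainder 17544.
Within the partial block the first minute is 1800 frames and each further minute 1798, so 9 further minute boundaries passed. Total skipped labels = 18 × 18 + 2 × 9 = 342.
Non-drop label index = 341220 + 342 = 341562; at 30 labels/s that is 03:09:45:12, i.e. DF 03:09:45;12.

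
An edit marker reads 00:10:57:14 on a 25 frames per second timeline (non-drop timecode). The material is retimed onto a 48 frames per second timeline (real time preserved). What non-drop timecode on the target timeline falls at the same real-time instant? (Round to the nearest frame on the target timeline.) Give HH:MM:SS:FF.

00:10:57:27

Source frame index: (0×3600 + 10×60 + 57) × 25 + 14 = 16439.
Real time: 16439 / (25) = 16439/25 s.
Target frame: (16439/25) × (48) = 789072/25 ≈ 31562.880 → 31563.
At 48 labels/s: frame 31563 → 00:10:57:27.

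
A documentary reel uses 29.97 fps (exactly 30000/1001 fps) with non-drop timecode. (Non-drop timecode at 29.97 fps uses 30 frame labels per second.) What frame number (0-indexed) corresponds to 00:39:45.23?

Total seconds to the label: (0 × 3600 + 39 × 60 + 45) = 2385.
Frame index = 2385 × 30 + 23 = 71573.

frame 71573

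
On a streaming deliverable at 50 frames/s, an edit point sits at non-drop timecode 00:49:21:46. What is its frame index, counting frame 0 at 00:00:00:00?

frame 148096

Total seconds to the label: (0 × 3600 + 49 × 60 + 21) = 2961.
Frame index = 2961 × 50 + 46 = 148096.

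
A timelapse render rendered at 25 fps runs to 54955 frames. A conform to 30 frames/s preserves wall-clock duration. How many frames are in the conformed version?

Target frames = source frames × (target rate / source rate) = 54955 × (30)/(25) = 54955 × 6/5 = 65946.

65946 frames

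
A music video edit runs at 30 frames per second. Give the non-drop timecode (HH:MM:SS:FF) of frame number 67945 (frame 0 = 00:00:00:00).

67945 ÷ 30 = 2264 full seconds, remainder 25 frames.
2264 s = 0 h 37 min 44 s.
Timecode: 00:37:44:25.

00:37:44:25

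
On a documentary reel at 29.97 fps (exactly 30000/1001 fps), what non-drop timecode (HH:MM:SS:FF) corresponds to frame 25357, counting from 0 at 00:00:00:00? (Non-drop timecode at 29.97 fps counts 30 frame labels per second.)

00:14:05:07

25357 ÷ 30 = 845 full seconds, remainder 7 frames.
845 s = 0 h 14 min 5 s.
Timecode: 00:14:05:07.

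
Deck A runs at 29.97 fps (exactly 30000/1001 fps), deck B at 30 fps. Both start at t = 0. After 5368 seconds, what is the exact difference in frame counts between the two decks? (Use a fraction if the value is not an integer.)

A emits 30000/1001 × 5368 = 14640000/91 frames; B emits 30 × 5368 = 161040.
Difference = 14640/91 frames (≈ 160.8791); B is ahead of A.

14640/91 frames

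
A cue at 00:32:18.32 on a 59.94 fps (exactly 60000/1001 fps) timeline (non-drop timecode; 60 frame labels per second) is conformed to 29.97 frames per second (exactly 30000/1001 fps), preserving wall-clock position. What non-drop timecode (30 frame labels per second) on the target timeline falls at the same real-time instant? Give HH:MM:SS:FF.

Source frame index: (0×3600 + 32×60 + 18) × 60 + 32 = 116312.
Real time: 116312 / (60000/1001) = 14553539/7500 s.
Target frame: (14553539/7500) × (30000/1001) = 58156.
At 30 labels/s: frame 58156 → 00:32:18:16.

00:32:18:16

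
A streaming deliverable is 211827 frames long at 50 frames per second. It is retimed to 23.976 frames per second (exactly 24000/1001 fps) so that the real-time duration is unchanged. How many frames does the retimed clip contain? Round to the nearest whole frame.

101575 frames

Frames at target rate = 211827 × (24000/1001) / (50) = 1320480/13 ≈ 101575.385.
Nearest whole frame: 101575.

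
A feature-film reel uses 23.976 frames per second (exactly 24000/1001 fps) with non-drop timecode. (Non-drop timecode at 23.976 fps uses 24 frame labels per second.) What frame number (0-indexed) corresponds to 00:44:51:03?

Total seconds to the label: (0 × 3600 + 44 × 60 + 51) = 2691.
Frame index = 2691 × 24 + 3 = 64587.

64587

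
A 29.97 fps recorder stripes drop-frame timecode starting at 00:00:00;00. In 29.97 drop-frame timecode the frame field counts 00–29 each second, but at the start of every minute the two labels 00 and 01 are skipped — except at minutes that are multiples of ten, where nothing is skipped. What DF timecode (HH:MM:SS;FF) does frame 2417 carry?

Ten DF minutes hold 17982 frames, so frame 2417 lies in block 0 (frames 0–17981) with 2417 frames into that block.
The block's first minute is 1800 frames and the rest 1798 each; 2417 frames reaches minute 1, so 0 × 18 + 1 × 2 = 2 labels have been skipped so far.
Adding those back, label number 2417 + 2 = 2419 at 30 labels/s is 80 s + 19 f = 0 h 1 min 20 s frame 19, i.e. 00:01:20;19.

00:01:20;19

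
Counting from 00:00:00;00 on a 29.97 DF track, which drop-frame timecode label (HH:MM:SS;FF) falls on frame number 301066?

02:47:25;18

Each 10-minute DF block holds 10 × 60 × 30 − 9 × 2 = 17982 frames. 301066 ÷ 17982 → 16 full blocks, remainder 13354.
Within the partial block the first minute is 1800 frames and each further minute 1798, so 7 further minute boundaries passed. Total skipped labels = 18 × 16 + 2 × 7 = 302.
Non-drop label index = 301066 + 302 = 301368; at 30 labels/s that is 02:47:25:18, i.e. DF 02:47:25;18.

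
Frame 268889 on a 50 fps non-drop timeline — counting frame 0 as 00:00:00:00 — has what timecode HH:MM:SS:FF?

268889 ÷ 50 = 5377 full seconds, remainder 39 frames.
5377 s = 1 h 29 min 37 s.
Timecode: 01:29:37:39.

01:29:37:39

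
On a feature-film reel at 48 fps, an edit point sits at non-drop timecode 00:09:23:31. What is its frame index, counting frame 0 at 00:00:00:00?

Total seconds to the label: (0 × 3600 + 9 × 60 + 23) = 563.
Frame index = 563 × 48 + 31 = 27055.

frame 27055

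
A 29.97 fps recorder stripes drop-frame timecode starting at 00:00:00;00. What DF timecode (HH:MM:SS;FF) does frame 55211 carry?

Each 10-minute DF block holds 10 × 60 × 30 − 9 × 2 = 17982 frames. 55211 ÷ 17982 → 3 full blocks, remainder 1265.
Within the partial block the first minute is 1800 frames and each further minute 1798, so 0 further minute boundaries passed. Total skipped labels = 18 × 3 + 2 × 0 = 54.
Non-drop label index = 55211 + 54 = 55265; at 30 labels/s that is 00:30:42:05, i.e. DF 00:30:42;05.

00:30:42;05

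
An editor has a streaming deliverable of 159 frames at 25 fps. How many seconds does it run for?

6.36 seconds

Running time = 159 / (25) = 6.36 s.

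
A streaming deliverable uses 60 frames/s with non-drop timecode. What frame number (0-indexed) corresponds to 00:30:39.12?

Total seconds to the label: (0 × 3600 + 30 × 60 + 39) = 1839.
Frame index = 1839 × 60 + 12 = 110352.

frame 110352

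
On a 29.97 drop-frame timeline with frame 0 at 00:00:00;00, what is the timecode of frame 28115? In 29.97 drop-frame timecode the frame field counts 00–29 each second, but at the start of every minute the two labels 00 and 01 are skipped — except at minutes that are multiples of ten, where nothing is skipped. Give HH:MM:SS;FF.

00:15:38;03

Each 10-minute DF block holds 10 × 60 × 30 − 9 × 2 = 17982 frames. 28115 ÷ 17982 → 1 full block, remainder 10133.
Within the partial block the first minute is 1800 frames and each further minute 1798, so 5 further minute boundaries passed. Total skipped labels = 18 × 1 + 2 × 5 = 28.
Non-drop label index = 28115 + 28 = 28143; at 30 labels/s that is 00:15:38:03, i.e. DF 00:15:38;03.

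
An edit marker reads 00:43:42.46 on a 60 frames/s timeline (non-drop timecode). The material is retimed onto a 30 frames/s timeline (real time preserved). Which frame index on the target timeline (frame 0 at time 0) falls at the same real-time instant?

frame 78683

Source frame index: (0×3600 + 43×60 + 42) × 60 + 46 = 157366.
Real time: 157366 / (60) = 78683/30 s.
Target frame: (78683/30) × (30) = 78683.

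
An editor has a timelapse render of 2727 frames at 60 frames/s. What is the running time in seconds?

Running time = 2727 / (60) = 45.45 s.

45.45 seconds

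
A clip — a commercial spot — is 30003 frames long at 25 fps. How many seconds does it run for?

1200.12 seconds

Running time = 30003 / (25) = 1200.12 s.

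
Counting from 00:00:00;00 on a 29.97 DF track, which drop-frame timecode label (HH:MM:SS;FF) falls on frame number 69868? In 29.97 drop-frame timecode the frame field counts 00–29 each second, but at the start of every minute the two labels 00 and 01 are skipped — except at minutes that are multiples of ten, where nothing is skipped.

00:38:51;08

Ten DF minutes hold 17982 frames, so frame 69868 lies in block 3 (frames 53946–71927) with 15922 frames into that block.
The block's first minute is 1800 frames and the rest 1798 each; 15922 frames reaches minute 8, so 3 × 18 + 8 × 2 = 70 labels have been skipped so far.
Adding those back, label number 69868 + 70 = 69938 at 30 labels/s is 2331 s + 8 f = 0 h 38 min 51 s frame 8, i.e. 00:38:51;08.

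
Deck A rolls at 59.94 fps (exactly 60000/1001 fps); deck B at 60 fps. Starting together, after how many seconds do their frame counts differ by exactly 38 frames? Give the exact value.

The gap grows by |60 − 60000/1001| = 60/1001 frames per second.
Time for a 38-frame gap: 38 ÷ (60/1001) = 19019/30 s.

19019/30 seconds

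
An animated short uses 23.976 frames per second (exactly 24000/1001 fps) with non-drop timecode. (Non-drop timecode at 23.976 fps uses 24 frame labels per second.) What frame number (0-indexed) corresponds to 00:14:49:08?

Total seconds to the label: (0 × 3600 + 14 × 60 + 49) = 889.
Frame index = 889 × 24 + 8 = 21344.

21344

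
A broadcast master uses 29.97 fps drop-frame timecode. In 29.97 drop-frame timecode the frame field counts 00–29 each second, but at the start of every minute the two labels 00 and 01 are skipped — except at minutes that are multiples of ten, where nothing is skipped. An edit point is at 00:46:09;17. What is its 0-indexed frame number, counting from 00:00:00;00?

83003

Complete 10-minute blocks: 4, each 17982 frames → 71928.
Remaining 6 whole minutes in the current block: 1800 + 5 × 1798 = 10790 frames.
Within the current minute: 9 × 30 + 17 − 2 = 285 (labels ;00/;01 skipped at this minute). Total = 71928 + 10790 + 285 = 83003.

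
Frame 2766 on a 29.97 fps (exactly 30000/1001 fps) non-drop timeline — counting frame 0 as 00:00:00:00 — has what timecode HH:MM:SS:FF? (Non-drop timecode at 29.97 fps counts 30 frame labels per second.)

00:01:32:06

2766 ÷ 30 = 92 full seconds, remainder 6 frames.
92 s = 0 h 1 min 32 s.
Timecode: 00:01:32:06.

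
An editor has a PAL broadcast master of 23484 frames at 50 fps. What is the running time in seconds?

469.68 seconds

Running time = 23484 / (50) = 469.68 s.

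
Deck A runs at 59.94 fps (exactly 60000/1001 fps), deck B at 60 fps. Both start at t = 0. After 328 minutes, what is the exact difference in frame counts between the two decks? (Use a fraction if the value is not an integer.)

328 min = 19680 s.
A emits 60000/1001 × 19680 = 1180800000/1001 frames; B emits 60 × 19680 = 1180800.
Difference = 1180800/1001 frames (≈ 1179.6204); B is ahead of A.

1180800/1001 frames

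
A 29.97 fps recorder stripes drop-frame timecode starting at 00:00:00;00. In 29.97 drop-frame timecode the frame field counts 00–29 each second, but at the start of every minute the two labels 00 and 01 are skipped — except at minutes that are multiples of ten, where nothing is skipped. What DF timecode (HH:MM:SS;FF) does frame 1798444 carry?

Each 10-minute DF block holds 10 × 60 × 30 − 9 × 2 = 17982 frames. 1798444 ÷ 17982 → 100 full blocks, remainder 244.
Within the partial block the first minute is 1800 frames and each further minute 1798, so 0 further minute boundaries passed. Total skipped labels = 18 × 100 + 2 × 0 = 1800.
Non-drop label index = 1798444 + 1800 = 1800244; at 30 labels/s that is 16:40:08:04, i.e. DF 16:40:08;04.

16:40:08;04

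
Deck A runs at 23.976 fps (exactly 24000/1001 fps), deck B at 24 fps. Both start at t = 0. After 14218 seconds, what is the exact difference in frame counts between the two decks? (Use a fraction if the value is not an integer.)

A emits 24000/1001 × 14218 = 341232000/1001 frames; B emits 24 × 14218 = 341232.
Difference = 341232/1001 frames (≈ 340.8911); B is ahead of A.

341232/1001 frames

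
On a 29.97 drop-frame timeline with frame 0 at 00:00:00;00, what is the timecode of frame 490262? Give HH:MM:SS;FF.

Ten DF minutes hold 17982 frames, so frame 490262 lies in block 27 (frames 485514–503495) with 4748 frames into that block.
The block's first minute is 1800 frames and the rest 1798 each; 4748 frames reaches minute 2, so 27 × 18 + 2 × 2 = 490 labels have been skipped so far.
Adding those back, label number 490262 + 490 = 490752 at 30 labels/s is 16358 s + 12 f = 4 h 32 min 38 s frame 12, i.e. 04:32:38;12.

04:32:38;12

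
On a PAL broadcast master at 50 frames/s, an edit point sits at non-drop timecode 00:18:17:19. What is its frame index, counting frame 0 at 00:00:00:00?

54869

Total seconds to the label: (0 × 3600 + 18 × 60 + 17) = 1097.
Frame index = 1097 × 50 + 19 = 54869.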